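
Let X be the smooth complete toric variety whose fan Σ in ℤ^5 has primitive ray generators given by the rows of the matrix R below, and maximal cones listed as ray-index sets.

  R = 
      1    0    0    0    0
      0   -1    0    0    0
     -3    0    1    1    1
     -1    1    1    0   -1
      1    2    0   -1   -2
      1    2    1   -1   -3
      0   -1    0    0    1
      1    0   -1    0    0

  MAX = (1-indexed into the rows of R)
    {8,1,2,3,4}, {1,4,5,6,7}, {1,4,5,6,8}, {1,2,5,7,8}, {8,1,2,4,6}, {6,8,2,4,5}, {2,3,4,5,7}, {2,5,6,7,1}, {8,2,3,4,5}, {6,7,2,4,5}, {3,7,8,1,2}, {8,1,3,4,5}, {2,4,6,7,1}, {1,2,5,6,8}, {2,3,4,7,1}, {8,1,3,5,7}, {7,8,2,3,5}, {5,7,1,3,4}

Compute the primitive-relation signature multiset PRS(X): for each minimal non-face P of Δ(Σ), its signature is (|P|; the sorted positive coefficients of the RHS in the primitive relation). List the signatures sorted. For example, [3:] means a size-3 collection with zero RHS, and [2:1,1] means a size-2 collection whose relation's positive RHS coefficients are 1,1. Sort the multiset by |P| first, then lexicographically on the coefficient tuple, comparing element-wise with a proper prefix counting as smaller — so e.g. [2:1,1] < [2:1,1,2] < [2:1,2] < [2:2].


Σ has 5 primitive collections:

  • {3,6}:  v_{3} + v_{6} = 2·v_{4}  ⟹  sig = [2:2]
  • {4,7,8}:  v_{4} + v_{7} + v_{8} = 0  ⟹  sig = [3:]
  • {6,7,8}:  v_{6} + v_{7} + v_{8} = v_{1} + v_{2} + v_{5}  ⟹  sig = [3:1,1,1]
  • {1,2,3,5}:  v_{1} + v_{2} + v_{3} + v_{5} = v_{4}  ⟹  sig = [4:1]
  • {1,2,4,5}:  v_{1} + v_{2} + v_{4} + v_{5} = v_{6}  ⟹  sig = [4:1]

so the primitive-relation signature multiset is
{ [2:2],  [3:],  [3:1,1,1],  [4:1] ×2 }


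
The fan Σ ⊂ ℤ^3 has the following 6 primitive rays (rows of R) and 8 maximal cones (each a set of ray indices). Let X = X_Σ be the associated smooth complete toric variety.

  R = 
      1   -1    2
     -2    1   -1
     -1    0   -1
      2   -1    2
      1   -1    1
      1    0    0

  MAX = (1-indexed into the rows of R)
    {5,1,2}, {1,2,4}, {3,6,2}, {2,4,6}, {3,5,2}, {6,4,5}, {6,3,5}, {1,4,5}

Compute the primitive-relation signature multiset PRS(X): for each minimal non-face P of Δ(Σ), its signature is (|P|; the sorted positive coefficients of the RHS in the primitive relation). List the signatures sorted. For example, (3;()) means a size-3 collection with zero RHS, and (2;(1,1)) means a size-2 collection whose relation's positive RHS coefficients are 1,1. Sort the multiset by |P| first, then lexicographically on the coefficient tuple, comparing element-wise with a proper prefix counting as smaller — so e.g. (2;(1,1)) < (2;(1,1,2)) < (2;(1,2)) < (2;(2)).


5 collections generate NE(X_Σ); each relation:

  • {1,6}:  v_{1} + v_{6} = v_{4}  →  sig = (2;(1))
  • {3,4}:  v_{3} + v_{4} = v_{5}  →  sig = (2;(1))
  • {1,3}:  v_{1} + v_{3} = v_{2} + 2·v_{5}  →  sig = (2;(1,2))
  • {2,5,6}:  v_{2} + v_{5} + v_{6} = 0  →  sig = (3;())
  • {2,4,5}:  v_{2} + v_{4} + v_{5} = v_{1}  →  sig = (3;(1))

Signatures (|P|; sorted positive RHS coefficients), sorted:
    (2;(1))
    (2;(1))
    (2;(1,2))
    (3;())
    (3;(1))


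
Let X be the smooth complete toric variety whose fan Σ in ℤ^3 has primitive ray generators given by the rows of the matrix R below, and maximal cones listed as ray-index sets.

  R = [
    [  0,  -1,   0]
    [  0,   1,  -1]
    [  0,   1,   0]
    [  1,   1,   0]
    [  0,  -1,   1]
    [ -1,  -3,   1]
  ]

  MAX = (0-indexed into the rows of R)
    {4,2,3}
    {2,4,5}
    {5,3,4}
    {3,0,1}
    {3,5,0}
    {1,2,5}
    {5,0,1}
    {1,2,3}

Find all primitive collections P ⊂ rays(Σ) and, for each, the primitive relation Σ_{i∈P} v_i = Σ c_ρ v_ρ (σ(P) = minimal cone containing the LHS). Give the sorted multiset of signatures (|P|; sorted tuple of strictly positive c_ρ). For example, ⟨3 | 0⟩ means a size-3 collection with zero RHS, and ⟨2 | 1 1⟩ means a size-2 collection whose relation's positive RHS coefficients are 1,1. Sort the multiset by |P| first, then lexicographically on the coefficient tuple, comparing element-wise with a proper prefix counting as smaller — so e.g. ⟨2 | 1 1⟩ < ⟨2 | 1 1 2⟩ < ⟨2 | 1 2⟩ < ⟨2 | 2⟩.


5 minimal non-faces of Δ(Σ) (on 6 rays):

  • {0,2}:  v_{0} + v_{2} = 0  ⇒ sig = ⟨2 | 0⟩
  • {1,4}:  v_{1} + v_{4} = 0  ⇒ sig = ⟨2 | 0⟩
  • {0,4}:  v_{0} + v_{4} = v_{3} + v_{5}  ⇒ sig = ⟨2 | 1 1⟩
  • {1,3,5}:  v_{1} + v_{3} + v_{5} = v_{0}  ⇒ sig = ⟨3 | 1⟩
  • {2,3,5}:  v_{2} + v_{3} + v_{5} = v_{4}  ⇒ sig = ⟨3 | 1⟩

so the primitive-relation signature multiset is
[⟨2 | 0⟩, ⟨2 | 0⟩, ⟨2 | 1 1⟩, ⟨3 | 1⟩, ⟨3 | 1⟩]


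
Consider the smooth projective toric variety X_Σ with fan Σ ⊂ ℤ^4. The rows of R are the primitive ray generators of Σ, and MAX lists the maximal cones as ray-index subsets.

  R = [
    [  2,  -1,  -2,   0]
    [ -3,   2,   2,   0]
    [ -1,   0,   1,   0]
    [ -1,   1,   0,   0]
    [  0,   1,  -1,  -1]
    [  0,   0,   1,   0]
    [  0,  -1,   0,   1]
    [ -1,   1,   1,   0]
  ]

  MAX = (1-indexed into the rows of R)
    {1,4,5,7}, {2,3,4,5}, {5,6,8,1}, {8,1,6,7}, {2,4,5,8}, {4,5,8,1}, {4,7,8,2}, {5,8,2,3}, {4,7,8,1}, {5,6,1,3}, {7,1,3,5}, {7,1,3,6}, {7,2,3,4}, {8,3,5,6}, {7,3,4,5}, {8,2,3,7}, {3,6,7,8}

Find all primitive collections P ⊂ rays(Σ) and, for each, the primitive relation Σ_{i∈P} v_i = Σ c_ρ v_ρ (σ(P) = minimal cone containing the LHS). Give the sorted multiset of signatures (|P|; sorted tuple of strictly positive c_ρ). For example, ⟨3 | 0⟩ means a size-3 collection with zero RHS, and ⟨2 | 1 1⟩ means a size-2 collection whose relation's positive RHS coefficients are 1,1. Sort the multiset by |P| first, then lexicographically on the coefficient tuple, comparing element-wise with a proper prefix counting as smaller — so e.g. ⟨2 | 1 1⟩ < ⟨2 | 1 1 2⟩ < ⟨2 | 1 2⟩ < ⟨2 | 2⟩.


The 9 primitive collections of Σ (r=8, n=4):

  {1,2}:  v_{1} + v_{2} = v_{4} ; sig = ⟨2 | 1⟩
  {4,6}:  v_{4} + v_{6} = v_{8} ; sig = ⟨2 | 1⟩
  {2,6}:  v_{2} + v_{6} = v_{3} + 2·v_{8} ; sig = ⟨2 | 1 2⟩
  {1,3,8}:  v_{1} + v_{3} + v_{8} = 0 ; sig = ⟨3 | 0⟩
  {5,6,7}:  v_{5} + v_{6} + v_{7} = 0 ; sig = ⟨3 | 0⟩
  {3,4,8}:  v_{3} + v_{4} + v_{8} = v_{2} ; sig = ⟨3 | 1⟩
  {5,7,8}:  v_{5} + v_{7} + v_{8} = v_{4} ; sig = ⟨3 | 1⟩
  {1,3,4}:  v_{1} + v_{3} + v_{4} = v_{5} + v_{7} ; sig = ⟨3 | 1 1⟩
  {2,5,7}:  v_{2} + v_{5} + v_{7} = v_{3} + 2·v_{4} ; sig = ⟨3 | 1 2⟩

Sorted signature multiset PRS(X):
    ⟨2 | 1⟩
    ⟨2 | 1⟩
    ⟨2 | 1 2⟩
    ⟨3 | 0⟩
    ⟨3 | 0⟩
    ⟨3 | 1⟩
    ⟨3 | 1⟩
    ⟨3 | 1 1⟩
    ⟨3 | 1 2⟩


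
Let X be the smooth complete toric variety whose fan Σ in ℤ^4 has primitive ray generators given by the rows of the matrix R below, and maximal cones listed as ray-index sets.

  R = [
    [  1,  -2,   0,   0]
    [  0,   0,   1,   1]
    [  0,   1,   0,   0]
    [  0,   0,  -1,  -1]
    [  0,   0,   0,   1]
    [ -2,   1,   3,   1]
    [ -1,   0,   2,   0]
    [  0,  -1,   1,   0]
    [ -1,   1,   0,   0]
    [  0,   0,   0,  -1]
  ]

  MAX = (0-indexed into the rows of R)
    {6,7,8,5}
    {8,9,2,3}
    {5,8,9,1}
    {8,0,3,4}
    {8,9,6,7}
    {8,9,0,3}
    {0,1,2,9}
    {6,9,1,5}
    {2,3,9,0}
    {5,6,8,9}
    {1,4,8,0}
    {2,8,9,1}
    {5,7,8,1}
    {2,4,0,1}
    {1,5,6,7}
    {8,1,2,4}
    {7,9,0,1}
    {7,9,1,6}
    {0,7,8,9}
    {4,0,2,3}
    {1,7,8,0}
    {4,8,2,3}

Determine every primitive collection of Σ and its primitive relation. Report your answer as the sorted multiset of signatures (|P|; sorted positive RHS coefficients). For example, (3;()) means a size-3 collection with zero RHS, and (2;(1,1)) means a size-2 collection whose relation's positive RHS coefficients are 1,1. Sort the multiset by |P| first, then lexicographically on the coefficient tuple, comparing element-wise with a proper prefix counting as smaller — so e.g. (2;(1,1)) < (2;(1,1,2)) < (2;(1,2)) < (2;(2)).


The 18 primitive collections of Σ (r=10, n=4):

  P = {1,3}:  v_{1} + v_{3} = 0 ; sig = (2;())
  P = {4,9}:  v_{4} + v_{9} = 0 ; sig = (2;())
  P = {2,7}:  v_{2} + v_{7} = v_{1} + v_{9} ; sig = (2;(1,1))
  P = {3,5}:  v_{3} + v_{5} = v_{6} + v_{8} ; sig = (2;(1,1))
  P = {3,6}:  v_{3} + v_{6} = v_{7} + v_{8} + v_{9} ; sig = (2;(1,1,1))
  P = {3,7}:  v_{3} + v_{7} = v_{0} + v_{8} + v_{9} ; sig = (2;(1,1,1))
  P = {4,6}:  v_{4} + v_{6} = v_{1} + v_{7} + v_{8} ; sig = (2;(1,1,1))
  P = {4,7}:  v_{4} + v_{7} = v_{0} + v_{1} + v_{8} ; sig = (2;(1,1,1))
  P = {0,5}:  v_{0} + v_{5} = v_{1} + 2·v_{7} + v_{8} ; sig = (2;(1,1,2))
  P = {2,6}:  v_{2} + v_{6} = 2·v_{1} + v_{8} + 2·v_{9} ; sig = (2;(1,2,2))
  P = {4,5}:  v_{4} + v_{5} = 2·v_{1} + v_{7} + 2·v_{8} ; sig = (2;(1,2,2))
  P = {0,6}:  v_{0} + v_{6} = 2·v_{7} ; sig = (2;(2))
  P = {2,5}:  v_{2} + v_{5} = 3·v_{1} + 2·v_{8} + 2·v_{9} ; sig = (2;(2,2,3))
  P = {0,2,8}:  v_{0} + v_{2} + v_{8} = 0 ; sig = (3;())
  P = {1,6,8}:  v_{1} + v_{6} + v_{8} = v_{5} ; sig = (3;(1))
  P = {5,7,9}:  v_{5} + v_{7} + v_{9} = 2·v_{6} ; sig = (3;(2))
  P = {0,1,8,9}:  v_{0} + v_{1} + v_{8} + v_{9} = v_{7} ; sig = (4;(1))
  P = {1,7,8,9}:  v_{1} + v_{7} + v_{8} + v_{9} = v_{6} ; sig = (4;(1))

so the primitive-relation signature multiset is
    (2;())
    (2;())
    (2;(1,1))
    (2;(1,1))
    (2;(1,1,1))
    (2;(1,1,1))
    (2;(1,1,1))
    (2;(1,1,1))
    (2;(1,1,2))
    (2;(1,2,2))
    (2;(1,2,2))
    (2;(2))
    (2;(2,2,3))
    (3;())
    (3;(1))
    (3;(2))
    (4;(1))
    (4;(1))


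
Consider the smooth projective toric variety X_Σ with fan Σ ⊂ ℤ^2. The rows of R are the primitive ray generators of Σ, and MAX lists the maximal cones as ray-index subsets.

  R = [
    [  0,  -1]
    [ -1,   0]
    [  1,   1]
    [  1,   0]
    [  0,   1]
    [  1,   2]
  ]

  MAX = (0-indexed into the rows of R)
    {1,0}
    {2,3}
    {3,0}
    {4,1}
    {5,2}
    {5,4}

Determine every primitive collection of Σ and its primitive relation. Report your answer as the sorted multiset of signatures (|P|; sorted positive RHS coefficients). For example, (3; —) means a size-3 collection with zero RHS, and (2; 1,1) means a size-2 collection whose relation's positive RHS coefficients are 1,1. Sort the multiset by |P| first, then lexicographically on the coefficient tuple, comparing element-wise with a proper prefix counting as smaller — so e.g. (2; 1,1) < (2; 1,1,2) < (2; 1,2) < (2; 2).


Minimal non-faces — 9 found among 6 rays, 6 max cones:

  {0,4}:  v_{0} + v_{4} = 0  ⟹  sig = (2; —)
  {1,3}:  v_{1} + v_{3} = 0  ⟹  sig = (2; —)
  {0,2}:  v_{0} + v_{2} = v_{3}  ⟹  sig = (2; 1)
  {0,5}:  v_{0} + v_{5} = v_{2}  ⟹  sig = (2; 1)
  {1,2}:  v_{1} + v_{2} = v_{4}  ⟹  sig = (2; 1)
  {2,4}:  v_{2} + v_{4} = v_{5}  ⟹  sig = (2; 1)
  {3,4}:  v_{3} + v_{4} = v_{2}  ⟹  sig = (2; 1)
  {1,5}:  v_{1} + v_{5} = 2·v_{4}  ⟹  sig = (2; 2)
  {3,5}:  v_{3} + v_{5} = 2·v_{2}  ⟹  sig = (2; 2)

so the primitive-relation signature multiset is
    |P|=2: 9 collections, coeffs (), (), (1), (1), (1), (1), (1), (2), (2)


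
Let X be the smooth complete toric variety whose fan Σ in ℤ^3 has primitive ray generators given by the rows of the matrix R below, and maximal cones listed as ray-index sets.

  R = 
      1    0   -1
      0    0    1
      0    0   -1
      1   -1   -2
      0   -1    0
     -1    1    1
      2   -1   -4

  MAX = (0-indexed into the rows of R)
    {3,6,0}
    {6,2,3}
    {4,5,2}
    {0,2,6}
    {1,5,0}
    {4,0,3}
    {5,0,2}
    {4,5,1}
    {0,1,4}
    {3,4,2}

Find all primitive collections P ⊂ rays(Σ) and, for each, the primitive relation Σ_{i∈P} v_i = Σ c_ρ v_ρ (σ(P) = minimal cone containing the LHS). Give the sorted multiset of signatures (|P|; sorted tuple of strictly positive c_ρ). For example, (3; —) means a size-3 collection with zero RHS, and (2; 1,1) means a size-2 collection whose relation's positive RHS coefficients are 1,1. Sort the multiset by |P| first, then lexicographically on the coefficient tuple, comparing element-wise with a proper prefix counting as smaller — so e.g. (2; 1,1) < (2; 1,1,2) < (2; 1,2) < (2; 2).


Minimal non-faces — 9 found among 7 rays, 10 max cones:

  P={1,2}:  v_{1} + v_{2} = 0  →  sig = (2; —)
  P={3,5}:  v_{3} + v_{5} = v_{2}  →  sig = (2; 1)
  P={1,3}:  v_{1} + v_{3} = v_{0} + v_{4}  →  sig = (2; 1,1)
  P={1,6}:  v_{1} + v_{6} = v_{0} + v_{3}  →  sig = (2; 1,1)
  P={5,6}:  v_{5} + v_{6} = v_{0} + 2·v_{2}  →  sig = (2; 1,2)
  P={4,6}:  v_{4} + v_{6} = 2·v_{3}  →  sig = (2; 2)
  P={0,4,5}:  v_{0} + v_{4} + v_{5} = 0  →  sig = (3; —)
  P={0,2,3}:  v_{0} + v_{2} + v_{3} = v_{6}  →  sig = (3; 1)
  P={0,2,4}:  v_{0} + v_{2} + v_{4} = v_{3}  →  sig = (3; 1)

so the primitive-relation signature multiset is
{ (2; —),  (2; 1),  (2; 1,1) ×2,  (2; 1,2),  (2; 2),  (3; —),  (3; 1) ×2 }


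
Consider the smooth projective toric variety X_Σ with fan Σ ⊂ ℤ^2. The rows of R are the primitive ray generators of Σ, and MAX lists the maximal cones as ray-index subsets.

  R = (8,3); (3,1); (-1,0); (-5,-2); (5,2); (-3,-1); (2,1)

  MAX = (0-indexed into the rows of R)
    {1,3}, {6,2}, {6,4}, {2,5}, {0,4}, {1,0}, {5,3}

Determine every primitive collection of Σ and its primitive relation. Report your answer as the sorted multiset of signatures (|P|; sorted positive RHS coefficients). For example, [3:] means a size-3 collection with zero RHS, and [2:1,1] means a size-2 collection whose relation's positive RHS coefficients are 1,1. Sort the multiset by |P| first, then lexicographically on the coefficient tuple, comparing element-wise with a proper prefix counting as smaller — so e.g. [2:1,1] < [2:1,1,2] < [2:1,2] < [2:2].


The 14 primitive collections of Σ (r=7, n=2):

  • {1,5}:  v_{1} + v_{5} = 0  →  sig = [2:]
  • {3,4}:  v_{3} + v_{4} = 0  →  sig = [2:]
  • {0,3}:  v_{0} + v_{3} = v_{1}  →  sig = [2:1]
  • {0,5}:  v_{0} + v_{5} = v_{4}  →  sig = [2:1]
  • {1,2}:  v_{1} + v_{2} = v_{6}  →  sig = [2:1]
  • {1,4}:  v_{1} + v_{4} = v_{0}  →  sig = [2:1]
  • {1,6}:  v_{1} + v_{6} = v_{4}  →  sig = [2:1]
  • {3,6}:  v_{3} + v_{6} = v_{5}  →  sig = [2:1]
  • {4,5}:  v_{4} + v_{5} = v_{6}  →  sig = [2:1]
  • {5,6}:  v_{5} + v_{6} = v_{2}  →  sig = [2:1]
  • {0,2}:  v_{0} + v_{2} = v_{4} + v_{6}  →  sig = [2:1,1]
  • {0,6}:  v_{0} + v_{6} = 2·v_{4}  →  sig = [2:2]
  • {2,3}:  v_{2} + v_{3} = 2·v_{5}  →  sig = [2:2]
  • {2,4}:  v_{2} + v_{4} = 2·v_{6}  →  sig = [2:2]

Sorted signature multiset PRS(X):
{ [2:] ×2,  [2:1] ×8,  [2:1,1],  [2:2] ×3 }


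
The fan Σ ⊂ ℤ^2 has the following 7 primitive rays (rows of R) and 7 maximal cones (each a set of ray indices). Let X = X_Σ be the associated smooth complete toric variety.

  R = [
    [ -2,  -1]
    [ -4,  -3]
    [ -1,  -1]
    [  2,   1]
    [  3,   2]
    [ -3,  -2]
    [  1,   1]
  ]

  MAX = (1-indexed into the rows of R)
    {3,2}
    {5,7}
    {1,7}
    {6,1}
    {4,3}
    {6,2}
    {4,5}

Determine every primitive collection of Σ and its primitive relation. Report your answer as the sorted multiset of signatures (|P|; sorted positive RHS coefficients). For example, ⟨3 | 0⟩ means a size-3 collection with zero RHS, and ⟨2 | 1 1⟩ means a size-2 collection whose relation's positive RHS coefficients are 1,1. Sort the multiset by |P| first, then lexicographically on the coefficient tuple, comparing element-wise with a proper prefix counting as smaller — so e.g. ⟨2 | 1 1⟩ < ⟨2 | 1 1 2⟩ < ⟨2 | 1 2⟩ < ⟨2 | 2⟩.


Minimal non-faces — 14 found among 7 rays, 7 max cones:

  P={1,4}:  v_{1} + v_{4} = 0  so sig = ⟨2 | 0⟩
  P={3,7}:  v_{3} + v_{7} = 0  so sig = ⟨2 | 0⟩
  P={5,6}:  v_{5} + v_{6} = 0  so sig = ⟨2 | 0⟩
  P={1,3}:  v_{1} + v_{3} = v_{6}  so sig = ⟨2 | 1⟩
  P={1,5}:  v_{1} + v_{5} = v_{7}  so sig = ⟨2 | 1⟩
  P={2,5}:  v_{2} + v_{5} = v_{3}  so sig = ⟨2 | 1⟩
  P={2,7}:  v_{2} + v_{7} = v_{6}  so sig = ⟨2 | 1⟩
  P={3,5}:  v_{3} + v_{5} = v_{4}  so sig = ⟨2 | 1⟩
  P={3,6}:  v_{3} + v_{6} = v_{2}  so sig = ⟨2 | 1⟩
  P={4,6}:  v_{4} + v_{6} = v_{3}  so sig = ⟨2 | 1⟩
  P={4,7}:  v_{4} + v_{7} = v_{5}  so sig = ⟨2 | 1⟩
  P={6,7}:  v_{6} + v_{7} = v_{1}  so sig = ⟨2 | 1⟩
  P={1,2}:  v_{1} + v_{2} = 2·v_{6}  so sig = ⟨2 | 2⟩
  P={2,4}:  v_{2} + v_{4} = 2·v_{3}  so sig = ⟨2 | 2⟩

Sorted signature multiset PRS(X):
    ⟨2 | 0⟩
    ⟨2 | 0⟩
    ⟨2 | 0⟩
    ⟨2 | 1⟩
    ⟨2 | 1⟩
    ⟨2 | 1⟩
    ⟨2 | 1⟩
    ⟨2 | 1⟩
    ⟨2 | 1⟩
    ⟨2 | 1⟩
    ⟨2 | 1⟩
    ⟨2 | 1⟩
    ⟨2 | 2⟩
    ⟨2 | 2⟩


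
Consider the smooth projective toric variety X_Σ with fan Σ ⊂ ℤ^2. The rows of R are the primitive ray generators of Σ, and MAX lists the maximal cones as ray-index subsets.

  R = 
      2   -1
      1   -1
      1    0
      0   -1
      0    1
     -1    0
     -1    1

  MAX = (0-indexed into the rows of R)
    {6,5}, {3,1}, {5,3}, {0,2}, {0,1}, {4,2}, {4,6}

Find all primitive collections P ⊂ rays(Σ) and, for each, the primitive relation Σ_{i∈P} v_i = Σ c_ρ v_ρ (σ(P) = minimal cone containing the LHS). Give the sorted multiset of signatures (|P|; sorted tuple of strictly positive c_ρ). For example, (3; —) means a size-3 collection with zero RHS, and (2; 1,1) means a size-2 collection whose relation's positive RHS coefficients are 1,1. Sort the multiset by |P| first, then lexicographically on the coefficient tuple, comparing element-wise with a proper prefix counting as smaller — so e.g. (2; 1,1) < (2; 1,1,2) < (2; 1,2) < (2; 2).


Minimal non-faces — 14 found among 7 rays, 7 max cones:

  • {1,6}:  v_{1} + v_{6} = 0 — sig = (2; —)
  • {2,5}:  v_{2} + v_{5} = 0 — sig = (2; —)
  • {3,4}:  v_{3} + v_{4} = 0 — sig = (2; —)
  • {0,5}:  v_{0} + v_{5} = v_{1} — sig = (2; 1)
  • {0,6}:  v_{0} + v_{6} = v_{2} — sig = (2; 1)
  • {1,2}:  v_{1} + v_{2} = v_{0} — sig = (2; 1)
  • {1,4}:  v_{1} + v_{4} = v_{2} — sig = (2; 1)
  • {1,5}:  v_{1} + v_{5} = v_{3} — sig = (2; 1)
  • {2,3}:  v_{2} + v_{3} = v_{1} — sig = (2; 1)
  • {2,6}:  v_{2} + v_{6} = v_{4} — sig = (2; 1)
  • {3,6}:  v_{3} + v_{6} = v_{5} — sig = (2; 1)
  • {4,5}:  v_{4} + v_{5} = v_{6} — sig = (2; 1)
  • {0,3}:  v_{0} + v_{3} = 2·v_{1} — sig = (2; 2)
  • {0,4}:  v_{0} + v_{4} = 2·v_{2} — sig = (2; 2)

Hence PRS(X_Σ) =
[(2; —), (2; —), (2; —), (2; 1), (2; 1), (2; 1), (2; 1), (2; 1), (2; 1), (2; 1), (2; 1), (2; 1), (2; 2), (2; 2)]


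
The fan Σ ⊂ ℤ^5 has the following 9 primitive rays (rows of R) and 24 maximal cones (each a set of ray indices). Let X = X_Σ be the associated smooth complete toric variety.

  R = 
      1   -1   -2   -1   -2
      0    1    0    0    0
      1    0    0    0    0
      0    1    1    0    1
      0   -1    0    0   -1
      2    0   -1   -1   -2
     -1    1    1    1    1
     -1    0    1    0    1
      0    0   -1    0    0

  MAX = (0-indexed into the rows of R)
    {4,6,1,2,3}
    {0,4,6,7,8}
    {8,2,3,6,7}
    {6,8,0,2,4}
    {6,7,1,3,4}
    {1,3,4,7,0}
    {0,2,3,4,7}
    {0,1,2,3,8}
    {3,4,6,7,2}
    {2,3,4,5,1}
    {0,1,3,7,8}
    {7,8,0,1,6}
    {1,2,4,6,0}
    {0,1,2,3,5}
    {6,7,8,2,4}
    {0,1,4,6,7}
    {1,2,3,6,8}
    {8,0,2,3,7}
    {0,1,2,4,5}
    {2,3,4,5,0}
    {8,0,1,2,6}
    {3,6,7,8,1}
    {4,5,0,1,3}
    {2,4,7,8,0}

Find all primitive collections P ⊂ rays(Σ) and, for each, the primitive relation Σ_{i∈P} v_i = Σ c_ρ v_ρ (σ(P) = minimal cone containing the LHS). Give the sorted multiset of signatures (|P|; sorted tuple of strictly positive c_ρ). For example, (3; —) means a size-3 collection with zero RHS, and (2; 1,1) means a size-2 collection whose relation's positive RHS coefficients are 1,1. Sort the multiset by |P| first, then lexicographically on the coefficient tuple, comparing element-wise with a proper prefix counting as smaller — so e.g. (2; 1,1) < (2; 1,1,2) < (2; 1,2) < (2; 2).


|primitive collections| = 9. Relations:

  • {5,8}:  v_{5} + v_{8} = v_{0} + v_{1} + v_{2} ; sig = (2; 1,1,1)
  • {5,6}:  v_{5} + v_{6} = 2·v_{1} + v_{2} + v_{4} ; sig = (2; 1,1,2)
  • {5,7}:  v_{5} + v_{7} = v_{0} + 2·v_{3} + v_{4} ; sig = (2; 1,1,2)
  • {3,4,8}:  v_{3} + v_{4} + v_{8} = 0 ; sig = (3; —)
  • {0,3,6}:  v_{0} + v_{3} + v_{6} = v_{1} ; sig = (3; 1)
  • {1,2,7}:  v_{1} + v_{2} + v_{7} = v_{3} ; sig = (3; 1)
  • {1,4,8}:  v_{1} + v_{4} + v_{8} = v_{0} + v_{6} ; sig = (3; 1,1)
  • {0,2,6,7}:  v_{0} + v_{2} + v_{6} + v_{7} = 0 ; sig = (4; —)
  • {0,1,2,3,4}:  v_{0} + v_{1} + v_{2} + v_{3} + v_{4} = v_{5} ; sig = (5; 1)

so the primitive-relation signature multiset is
    |P|=2: 3 collections, coeffs (1,1,1), (1,1,2), (1,1,2)
    |P|=3: 4 collections, coeffs (), (1), (1), (1,1)
    |P|=4: 1 collection, coeffs ()
    |P|=5: 1 collection, coeffs (1)


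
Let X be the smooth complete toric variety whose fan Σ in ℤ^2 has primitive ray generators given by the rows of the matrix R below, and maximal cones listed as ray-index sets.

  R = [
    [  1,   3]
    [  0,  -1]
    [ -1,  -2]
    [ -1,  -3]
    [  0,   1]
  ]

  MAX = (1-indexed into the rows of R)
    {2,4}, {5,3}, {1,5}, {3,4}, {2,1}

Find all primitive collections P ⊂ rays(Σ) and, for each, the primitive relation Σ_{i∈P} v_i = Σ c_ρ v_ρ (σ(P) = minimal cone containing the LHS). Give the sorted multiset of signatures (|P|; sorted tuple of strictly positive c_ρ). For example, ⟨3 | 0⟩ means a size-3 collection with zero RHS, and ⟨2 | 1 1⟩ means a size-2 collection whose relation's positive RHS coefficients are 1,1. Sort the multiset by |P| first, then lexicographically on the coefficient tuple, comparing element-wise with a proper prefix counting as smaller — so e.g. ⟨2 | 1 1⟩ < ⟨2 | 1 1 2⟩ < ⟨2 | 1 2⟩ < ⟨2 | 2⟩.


5 minimal non-faces of Δ(Σ) (on 5 rays):

  {1,4}:  v_{1} + v_{4} = 0 — sig = ⟨2 | 0⟩
  {2,5}:  v_{2} + v_{5} = 0 — sig = ⟨2 | 0⟩
  {1,3}:  v_{1} + v_{3} = v_{5} — sig = ⟨2 | 1⟩
  {2,3}:  v_{2} + v_{3} = v_{4} — sig = ⟨2 | 1⟩
  {4,5}:  v_{4} + v_{5} = v_{3} — sig = ⟨2 | 1⟩

Sorted signature multiset PRS(X):
[⟨2 | 0⟩, ⟨2 | 0⟩, ⟨2 | 1⟩, ⟨2 | 1⟩, ⟨2 | 1⟩]


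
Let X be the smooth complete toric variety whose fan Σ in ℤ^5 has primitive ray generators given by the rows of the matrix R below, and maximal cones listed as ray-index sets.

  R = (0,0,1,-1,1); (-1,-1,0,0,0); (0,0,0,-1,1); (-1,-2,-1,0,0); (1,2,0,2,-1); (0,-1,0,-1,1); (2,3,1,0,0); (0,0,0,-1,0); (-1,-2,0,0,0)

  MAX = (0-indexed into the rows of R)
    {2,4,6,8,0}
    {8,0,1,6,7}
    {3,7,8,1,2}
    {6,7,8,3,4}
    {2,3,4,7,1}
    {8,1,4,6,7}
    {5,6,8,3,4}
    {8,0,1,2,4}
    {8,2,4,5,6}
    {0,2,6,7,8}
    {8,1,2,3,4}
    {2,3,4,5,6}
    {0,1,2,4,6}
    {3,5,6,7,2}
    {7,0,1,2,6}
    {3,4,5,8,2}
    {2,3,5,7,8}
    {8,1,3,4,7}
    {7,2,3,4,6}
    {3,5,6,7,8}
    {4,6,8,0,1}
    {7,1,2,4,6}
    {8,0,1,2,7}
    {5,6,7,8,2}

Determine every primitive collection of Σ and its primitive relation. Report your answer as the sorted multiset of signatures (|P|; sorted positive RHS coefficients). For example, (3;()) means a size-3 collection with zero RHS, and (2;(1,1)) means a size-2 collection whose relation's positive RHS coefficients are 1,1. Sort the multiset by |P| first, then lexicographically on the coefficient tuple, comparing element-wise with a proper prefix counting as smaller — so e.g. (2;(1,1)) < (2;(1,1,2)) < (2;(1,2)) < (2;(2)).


9 minimal non-faces of Δ(Σ) (on 9 rays):

  • {0,3}:  v_{0} + v_{3} = v_{2} + v_{8}  →  sig = (2;(1,1))
  • {1,5}:  v_{1} + v_{5} = v_{2} + v_{8}  →  sig = (2;(1,1))
  • {0,5}:  v_{0} + v_{5} = 2·v_{2} + v_{6} + 2·v_{8}  →  sig = (2;(1,2,2))
  • {1,3,6}:  v_{1} + v_{3} + v_{6} = 0  →  sig = (3;())
  • {0,4,7}:  v_{0} + v_{4} + v_{7} = v_{1} + v_{6}  →  sig = (3;(1,1))
  • {4,5,7}:  v_{4} + v_{5} + v_{7} = v_{3} + v_{6}  →  sig = (3;(1,1))
  • {2,4,7,8}:  v_{2} + v_{4} + v_{7} + v_{8} = 0  →  sig = (4;())
  • {1,2,6,8}:  v_{1} + v_{2} + v_{6} + v_{8} = v_{0}  →  sig = (4;(1))
  • {2,3,6,8}:  v_{2} + v_{3} + v_{6} + v_{8} = v_{5}  →  sig = (4;(1))

Sorted signature multiset PRS(X):
[(2;(1,1)), (2;(1,1)), (2;(1,2,2)), (3;()), (3;(1,1)), (3;(1,1)), (4;()), (4;(1)), (4;(1))]


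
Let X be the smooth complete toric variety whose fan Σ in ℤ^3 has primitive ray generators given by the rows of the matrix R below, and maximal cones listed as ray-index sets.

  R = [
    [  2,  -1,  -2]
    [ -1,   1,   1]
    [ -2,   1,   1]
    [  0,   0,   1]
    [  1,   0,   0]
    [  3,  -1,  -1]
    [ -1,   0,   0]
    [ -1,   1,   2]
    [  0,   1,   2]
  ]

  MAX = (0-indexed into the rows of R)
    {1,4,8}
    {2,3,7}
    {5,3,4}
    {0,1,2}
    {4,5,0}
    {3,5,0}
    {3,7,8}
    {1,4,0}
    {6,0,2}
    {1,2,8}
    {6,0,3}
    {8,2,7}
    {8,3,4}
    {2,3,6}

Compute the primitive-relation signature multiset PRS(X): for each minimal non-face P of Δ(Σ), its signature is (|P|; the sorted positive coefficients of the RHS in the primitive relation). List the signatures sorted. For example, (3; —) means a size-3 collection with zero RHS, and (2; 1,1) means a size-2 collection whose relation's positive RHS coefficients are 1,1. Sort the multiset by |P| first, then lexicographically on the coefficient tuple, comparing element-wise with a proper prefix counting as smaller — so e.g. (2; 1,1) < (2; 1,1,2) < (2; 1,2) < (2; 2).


Minimal non-faces — 18 found among 9 rays, 14 max cones:

  {4,6}:  v_{4} + v_{6} = 0  ⇒ sig = (2; —)
  {0,7}:  v_{0} + v_{7} = v_{4}  ⇒ sig = (2; 1)
  {1,3}:  v_{1} + v_{3} = v_{7}  ⇒ sig = (2; 1)
  {1,6}:  v_{1} + v_{6} = v_{2}  ⇒ sig = (2; 1)
  {2,4}:  v_{2} + v_{4} = v_{1}  ⇒ sig = (2; 1)
  {2,5}:  v_{2} + v_{5} = v_{4}  ⇒ sig = (2; 1)
  {4,7}:  v_{4} + v_{7} = v_{8}  ⇒ sig = (2; 1)
  {6,8}:  v_{6} + v_{8} = v_{7}  ⇒ sig = (2; 1)
  {1,7}:  v_{1} + v_{7} = v_{2} + v_{8}  ⇒ sig = (2; 1,1)
  {5,6}:  v_{5} + v_{6} = v_{0} + v_{3}  ⇒ sig = (2; 1,1)
  {6,7}:  v_{6} + v_{7} = v_{2} + v_{3}  ⇒ sig = (2; 1,1)
  {5,7}:  v_{5} + v_{7} = v_{3} + 2·v_{4}  ⇒ sig = (2; 1,2)
  {5,8}:  v_{5} + v_{8} = v_{3} + 3·v_{4}  ⇒ sig = (2; 1,3)
  {0,8}:  v_{0} + v_{8} = 2·v_{4}  ⇒ sig = (2; 2)
  {1,5}:  v_{1} + v_{5} = 2·v_{4}  ⇒ sig = (2; 2)
  {0,2,3}:  v_{0} + v_{2} + v_{3} = 0  ⇒ sig = (3; —)
  {0,3,4}:  v_{0} + v_{3} + v_{4} = v_{5}  ⇒ sig = (3; 1)
  {2,3,8}:  v_{2} + v_{3} + v_{8} = 2·v_{7}  ⇒ sig = (3; 2)

Signatures (|P|; sorted positive RHS coefficients), sorted:
    |P|=2: 15 collections, coeffs (), (1), (1), (1), (1), (1), (1), (1), (1,1), (1,1), (1,1), (1,2), (1,3), (2), (2)
    |P|=3: 3 collections, coeffs (), (1), (2)


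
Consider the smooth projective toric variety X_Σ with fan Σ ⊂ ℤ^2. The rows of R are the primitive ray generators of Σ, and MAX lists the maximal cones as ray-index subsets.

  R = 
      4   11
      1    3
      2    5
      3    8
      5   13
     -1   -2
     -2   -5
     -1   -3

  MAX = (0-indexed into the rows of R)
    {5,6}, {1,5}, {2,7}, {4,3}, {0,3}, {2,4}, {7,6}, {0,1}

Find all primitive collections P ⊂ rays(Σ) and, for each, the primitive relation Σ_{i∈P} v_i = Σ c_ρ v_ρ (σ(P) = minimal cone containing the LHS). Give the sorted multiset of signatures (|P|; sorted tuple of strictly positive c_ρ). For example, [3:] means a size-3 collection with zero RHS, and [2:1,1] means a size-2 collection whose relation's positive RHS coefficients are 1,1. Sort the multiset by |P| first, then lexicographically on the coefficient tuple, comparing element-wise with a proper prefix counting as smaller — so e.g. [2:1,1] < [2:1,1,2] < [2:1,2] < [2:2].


|primitive collections| = 20. Relations:

  {1,7}:  v_{1} + v_{7} = 0  so sig = [2:]
  {2,6}:  v_{2} + v_{6} = 0  so sig = [2:]
  {0,7}:  v_{0} + v_{7} = v_{3}  so sig = [2:1]
  {1,2}:  v_{1} + v_{2} = v_{3}  so sig = [2:1]
  {1,3}:  v_{1} + v_{3} = v_{0}  so sig = [2:1]
  {1,6}:  v_{1} + v_{6} = v_{5}  so sig = [2:1]
  {2,3}:  v_{2} + v_{3} = v_{4}  so sig = [2:1]
  {2,5}:  v_{2} + v_{5} = v_{1}  so sig = [2:1]
  {3,6}:  v_{3} + v_{6} = v_{1}  so sig = [2:1]
  {3,7}:  v_{3} + v_{7} = v_{2}  so sig = [2:1]
  {4,5}:  v_{4} + v_{5} = v_{0}  so sig = [2:1]
  {4,6}:  v_{4} + v_{6} = v_{3}  so sig = [2:1]
  {5,7}:  v_{5} + v_{7} = v_{6}  so sig = [2:1]
  {0,2}:  v_{0} + v_{2} = 2·v_{3}  so sig = [2:2]
  {0,6}:  v_{0} + v_{6} = 2·v_{1}  so sig = [2:2]
  {1,4}:  v_{1} + v_{4} = 2·v_{3}  so sig = [2:2]
  {3,5}:  v_{3} + v_{5} = 2·v_{1}  so sig = [2:2]
  {4,7}:  v_{4} + v_{7} = 2·v_{2}  so sig = [2:2]
  {0,4}:  v_{0} + v_{4} = 3·v_{3}  so sig = [2:3]
  {0,5}:  v_{0} + v_{5} = 3·v_{1}  so sig = [2:3]

Signatures (|P|; sorted positive RHS coefficients), sorted:
    [2:]
    [2:]
    [2:1]
    [2:1]
    [2:1]
    [2:1]
    [2:1]
    [2:1]
    [2:1]
    [2:1]
    [2:1]
    [2:1]
    [2:1]
    [2:2]
    [2:2]
    [2:2]
    [2:2]
    [2:2]
    [2:3]
    [2:3]


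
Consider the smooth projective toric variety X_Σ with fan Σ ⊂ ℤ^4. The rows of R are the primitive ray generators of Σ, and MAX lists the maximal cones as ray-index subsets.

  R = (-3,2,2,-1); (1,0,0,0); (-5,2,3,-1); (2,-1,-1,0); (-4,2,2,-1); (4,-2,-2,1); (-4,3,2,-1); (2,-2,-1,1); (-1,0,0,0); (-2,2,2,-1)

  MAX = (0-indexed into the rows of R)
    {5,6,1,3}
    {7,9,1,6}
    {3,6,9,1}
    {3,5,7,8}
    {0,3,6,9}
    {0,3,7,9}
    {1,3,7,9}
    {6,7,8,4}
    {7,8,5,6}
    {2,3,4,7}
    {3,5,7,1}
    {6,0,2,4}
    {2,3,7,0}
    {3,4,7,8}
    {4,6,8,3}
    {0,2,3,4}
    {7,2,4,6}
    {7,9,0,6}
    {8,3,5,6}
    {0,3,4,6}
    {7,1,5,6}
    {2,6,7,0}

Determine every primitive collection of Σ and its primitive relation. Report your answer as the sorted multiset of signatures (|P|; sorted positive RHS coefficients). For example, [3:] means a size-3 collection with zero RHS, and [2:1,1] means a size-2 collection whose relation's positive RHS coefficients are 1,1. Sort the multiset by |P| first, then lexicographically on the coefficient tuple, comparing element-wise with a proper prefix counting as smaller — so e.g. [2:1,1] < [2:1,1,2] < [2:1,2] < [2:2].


Minimal non-faces — 16 found among 10 rays, 22 max cones:

  P={1,8}:  v_{1} + v_{8} = 0  →  sig = [2:]
  P={4,5}:  v_{4} + v_{5} = 0  →  sig = [2:]
  P={0,1}:  v_{0} + v_{1} = v_{9}  →  sig = [2:1]
  P={0,5}:  v_{0} + v_{5} = v_{1}  →  sig = [2:1]
  P={0,8}:  v_{0} + v_{8} = v_{4}  →  sig = [2:1]
  P={1,4}:  v_{1} + v_{4} = v_{0}  →  sig = [2:1]
  P={8,9}:  v_{8} + v_{9} = v_{0}  →  sig = [2:1]
  P={2,5}:  v_{2} + v_{5} = v_{0} + v_{7}  →  sig = [2:1,1]
  P={1,2}:  v_{1} + v_{2} = 2·v_{0} + v_{7}  →  sig = [2:1,2]
  P={2,8}:  v_{2} + v_{8} = 2·v_{4} + v_{7}  →  sig = [2:1,2]
  P={2,9}:  v_{2} + v_{9} = 3·v_{0} + v_{7}  →  sig = [2:1,3]
  P={4,9}:  v_{4} + v_{9} = 2·v_{0}  →  sig = [2:2]
  P={5,9}:  v_{5} + v_{9} = 2·v_{1}  →  sig = [2:2]
  P={3,6,7}:  v_{3} + v_{6} + v_{7} = 0  →  sig = [3:]
  P={0,4,7}:  v_{0} + v_{4} + v_{7} = v_{2}  →  sig = [3:1]
  P={2,3,6}:  v_{2} + v_{3} + v_{6} = v_{0} + v_{4}  →  sig = [3:1,1]

Signatures (|P|; sorted positive RHS coefficients), sorted:
    |P|=2: 13 collections, coeffs (), (), (1), (1), (1), (1), (1), (1,1), (1,2), (1,2), (1,3), (2), (2)
    |P|=3: 3 collections, coeffs (), (1), (1,1)


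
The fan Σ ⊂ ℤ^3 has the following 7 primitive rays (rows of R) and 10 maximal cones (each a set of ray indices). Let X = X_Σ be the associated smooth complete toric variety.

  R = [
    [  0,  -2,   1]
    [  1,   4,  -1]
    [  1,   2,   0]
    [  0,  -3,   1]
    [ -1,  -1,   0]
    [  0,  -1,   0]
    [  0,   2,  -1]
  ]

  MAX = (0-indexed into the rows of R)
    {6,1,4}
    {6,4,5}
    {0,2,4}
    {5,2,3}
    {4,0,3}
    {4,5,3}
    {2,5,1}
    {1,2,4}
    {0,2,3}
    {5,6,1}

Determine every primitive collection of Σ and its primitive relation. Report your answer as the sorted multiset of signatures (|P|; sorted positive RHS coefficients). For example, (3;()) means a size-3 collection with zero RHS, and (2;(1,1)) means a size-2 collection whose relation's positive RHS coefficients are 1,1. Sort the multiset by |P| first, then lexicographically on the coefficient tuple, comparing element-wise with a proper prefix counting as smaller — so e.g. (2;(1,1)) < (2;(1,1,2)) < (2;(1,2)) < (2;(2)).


The 9 primitive collections of Σ (r=7, n=3):

  P={0,6}:  v_{0} + v_{6} = 0  ⇒ sig = (2;())
  P={0,1}:  v_{0} + v_{1} = v_{2}  ⇒ sig = (2;(1))
  P={0,5}:  v_{0} + v_{5} = v_{3}  ⇒ sig = (2;(1))
  P={2,6}:  v_{2} + v_{6} = v_{1}  ⇒ sig = (2;(1))
  P={3,6}:  v_{3} + v_{6} = v_{5}  ⇒ sig = (2;(1))
  P={1,3}:  v_{1} + v_{3} = v_{2} + v_{5}  ⇒ sig = (2;(1,1))
  P={2,4,5}:  v_{2} + v_{4} + v_{5} = 0  ⇒ sig = (3;())
  P={1,4,5}:  v_{1} + v_{4} + v_{5} = v_{6}  ⇒ sig = (3;(1))
  P={2,3,4}:  v_{2} + v_{3} + v_{4} = v_{0}  ⇒ sig = (3;(1))

so the primitive-relation signature multiset is
{ (2;()),  (2;(1)) ×4,  (2;(1,1)),  (3;()),  (3;(1)) ×2 }


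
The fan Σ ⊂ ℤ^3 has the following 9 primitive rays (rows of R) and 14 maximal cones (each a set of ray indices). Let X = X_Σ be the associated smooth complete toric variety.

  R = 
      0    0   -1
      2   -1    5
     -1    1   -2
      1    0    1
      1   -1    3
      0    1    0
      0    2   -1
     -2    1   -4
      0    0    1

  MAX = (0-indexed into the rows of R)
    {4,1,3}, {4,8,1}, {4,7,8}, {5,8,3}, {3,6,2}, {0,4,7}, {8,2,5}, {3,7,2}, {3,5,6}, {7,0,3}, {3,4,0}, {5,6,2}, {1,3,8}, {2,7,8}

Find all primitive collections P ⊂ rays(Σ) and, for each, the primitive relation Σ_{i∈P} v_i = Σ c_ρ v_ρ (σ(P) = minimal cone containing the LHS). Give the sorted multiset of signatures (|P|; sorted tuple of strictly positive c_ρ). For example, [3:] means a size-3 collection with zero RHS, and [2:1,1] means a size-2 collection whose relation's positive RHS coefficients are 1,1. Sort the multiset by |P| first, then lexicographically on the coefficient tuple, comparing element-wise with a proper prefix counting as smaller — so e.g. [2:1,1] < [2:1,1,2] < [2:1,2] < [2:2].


Minimal non-faces — 20 found among 9 rays, 14 max cones:

  {0,8}:  v_{0} + v_{8} = 0 — sig = [2:]
  {1,7}:  v_{1} + v_{7} = v_{8} — sig = [2:1]
  {2,4}:  v_{2} + v_{4} = v_{8} — sig = [2:1]
  {0,1}:  v_{0} + v_{1} = v_{3} + v_{4} — sig = [2:1,1]
  {0,2}:  v_{0} + v_{2} = v_{3} + v_{7} — sig = [2:1,1]
  {0,5}:  v_{0} + v_{5} = v_{2} + v_{3} — sig = [2:1,1]
  {4,6}:  v_{4} + v_{6} = v_{3} + v_{5} + v_{8} — sig = [2:1,1,1]
  {1,2}:  v_{1} + v_{2} = v_{3} + 2·v_{8} — sig = [2:1,2]
  {4,5}:  v_{4} + v_{5} = v_{3} + 2·v_{8} — sig = [2:1,2]
  {1,6}:  v_{1} + v_{6} = 2·v_{3} + v_{5} + 2·v_{8} — sig = [2:1,2,2]
  {6,7}:  v_{6} + v_{7} = 3·v_{2} + v_{3} — sig = [2:1,3]
  {5,7}:  v_{5} + v_{7} = 2·v_{2} — sig = [2:2]
  {6,8}:  v_{6} + v_{8} = 2·v_{5} — sig = [2:2]
  {0,6}:  v_{0} + v_{6} = 2·v_{2} + 2·v_{3} — sig = [2:2,2]
  {1,5}:  v_{1} + v_{5} = 2·v_{3} + 3·v_{8} — sig = [2:2,3]
  {3,4,7}:  v_{3} + v_{4} + v_{7} = 0 — sig = [3:]
  {2,3,5}:  v_{2} + v_{3} + v_{5} = v_{6} — sig = [3:1]
  {2,3,8}:  v_{2} + v_{3} + v_{8} = v_{5} — sig = [3:1]
  {3,4,8}:  v_{3} + v_{4} + v_{8} = v_{1} — sig = [3:1]
  {3,7,8}:  v_{3} + v_{7} + v_{8} = v_{2} — sig = [3:1]

Hence PRS(X_Σ) =
{ [2:],  [2:1] ×2,  [2:1,1] ×3,  [2:1,1,1],  [2:1,2] ×2,  [2:1,2,2],  [2:1,3],  [2:2] ×2,  [2:2,2],  [2:2,3],  [3:],  [3:1] ×4 }


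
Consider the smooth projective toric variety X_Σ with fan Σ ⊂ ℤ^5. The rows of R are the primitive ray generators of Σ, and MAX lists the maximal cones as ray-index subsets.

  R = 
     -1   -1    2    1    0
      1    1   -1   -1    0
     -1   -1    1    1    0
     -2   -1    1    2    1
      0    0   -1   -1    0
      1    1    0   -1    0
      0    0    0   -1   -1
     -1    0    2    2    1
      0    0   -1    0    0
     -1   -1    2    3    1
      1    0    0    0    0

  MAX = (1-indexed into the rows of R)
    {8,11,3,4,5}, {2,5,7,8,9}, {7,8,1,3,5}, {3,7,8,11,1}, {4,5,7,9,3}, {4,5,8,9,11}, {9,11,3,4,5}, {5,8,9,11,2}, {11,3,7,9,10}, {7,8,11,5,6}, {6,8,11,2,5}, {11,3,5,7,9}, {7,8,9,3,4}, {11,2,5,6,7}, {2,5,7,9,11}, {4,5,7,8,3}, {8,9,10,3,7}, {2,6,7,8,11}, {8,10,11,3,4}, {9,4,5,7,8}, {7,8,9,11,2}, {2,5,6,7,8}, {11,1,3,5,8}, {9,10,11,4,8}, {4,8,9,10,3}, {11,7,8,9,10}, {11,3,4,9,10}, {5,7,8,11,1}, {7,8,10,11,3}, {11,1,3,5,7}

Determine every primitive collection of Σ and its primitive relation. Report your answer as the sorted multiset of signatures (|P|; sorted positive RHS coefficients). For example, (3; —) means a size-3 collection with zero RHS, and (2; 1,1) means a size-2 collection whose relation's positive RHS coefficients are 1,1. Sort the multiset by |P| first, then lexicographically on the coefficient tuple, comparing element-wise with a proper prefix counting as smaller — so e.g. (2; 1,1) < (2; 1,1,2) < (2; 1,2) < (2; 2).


Σ has 20 primitive collections:

  P={2,3}:  v_{2} + v_{3} = 0  so sig = (2; —)
  P={1,9}:  v_{1} + v_{9} = v_{3}  so sig = (2; 1)
  P={6,9}:  v_{6} + v_{9} = v_{2}  so sig = (2; 1)
  P={4,6}:  v_{4} + v_{6} = v_{5} + v_{8}  so sig = (2; 1,1)
  P={5,10}:  v_{5} + v_{10} = v_{4} + v_{11}  so sig = (2; 1,1)
  P={6,10}:  v_{6} + v_{10} = v_{8} + v_{11}  so sig = (2; 1,1)
  P={2,4}:  v_{2} + v_{4} = v_{5} + v_{8} + v_{9}  so sig = (2; 1,1,1)
  P={2,10}:  v_{2} + v_{10} = v_{8} + v_{9} + v_{11}  so sig = (2; 1,1,1)
  P={1,2}:  v_{1} + v_{2} = v_{5} + v_{7} + v_{8} + v_{11}  so sig = (2; 1,1,1,1)
  P={3,6}:  v_{3} + v_{6} = v_{5} + v_{7} + v_{8} + v_{11}  so sig = (2; 1,1,1,1)
  P={1,4}:  v_{1} + v_{4} = 2·v_{3} + v_{5} + v_{8}  so sig = (2; 1,1,2)
  P={1,10}:  v_{1} + v_{10} = 2·v_{3} + v_{8} + v_{11}  so sig = (2; 1,1,2)
  P={1,6}:  v_{1} + v_{6} = 2·v_{5} + 2·v_{7} + 2·v_{8} + 2·v_{11}  so sig = (2; 2,2,2,2)
  P={4,7,11}:  v_{4} + v_{7} + v_{11} = v_{3}  so sig = (3; 1)
  P={4,7,10}:  v_{4} + v_{7} + v_{10} = 2·v_{3} + v_{8} + v_{9}  so sig = (3; 1,1,2)
  P={3,5,8,9}:  v_{3} + v_{5} + v_{8} + v_{9} = v_{4}  so sig = (4; 1)
  P={3,8,9,11}:  v_{3} + v_{8} + v_{9} + v_{11} = v_{10}  so sig = (4; 1)
  P={5,7,8,9,11}:  v_{5} + v_{7} + v_{8} + v_{9} + v_{11} = 0  so sig = (5; —)
  P={2,5,7,8,11}:  v_{2} + v_{5} + v_{7} + v_{8} + v_{11} = v_{6}  so sig = (5; 1)
  P={3,5,7,8,11}:  v_{3} + v_{5} + v_{7} + v_{8} + v_{11} = v_{1}  so sig = (5; 1)

Sorted signature multiset PRS(X):
    (2; —)
    (2; 1)
    (2; 1)
    (2; 1,1)
    (2; 1,1)
    (2; 1,1)
    (2; 1,1,1)
    (2; 1,1,1)
    (2; 1,1,1,1)
    (2; 1,1,1,1)
    (2; 1,1,2)
    (2; 1,1,2)
    (2; 2,2,2,2)
    (3; 1)
    (3; 1,1,2)
    (4; 1)
    (4; 1)
    (5; —)
    (5; 1)
    (5; 1)


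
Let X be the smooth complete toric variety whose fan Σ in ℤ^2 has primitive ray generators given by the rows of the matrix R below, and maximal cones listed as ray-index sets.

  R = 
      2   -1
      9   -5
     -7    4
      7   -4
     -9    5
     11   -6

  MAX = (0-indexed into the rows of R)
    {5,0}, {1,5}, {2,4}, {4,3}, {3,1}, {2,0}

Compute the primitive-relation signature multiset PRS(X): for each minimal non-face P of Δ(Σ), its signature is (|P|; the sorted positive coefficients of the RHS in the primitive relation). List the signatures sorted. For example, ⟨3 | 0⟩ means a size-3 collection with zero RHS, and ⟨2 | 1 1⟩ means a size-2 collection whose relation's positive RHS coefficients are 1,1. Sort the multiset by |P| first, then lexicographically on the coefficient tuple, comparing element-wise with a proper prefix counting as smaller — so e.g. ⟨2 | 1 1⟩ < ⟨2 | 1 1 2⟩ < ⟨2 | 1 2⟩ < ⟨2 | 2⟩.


Minimal non-faces — 9 found among 6 rays, 6 max cones:

  P={1,4}:  v_{1} + v_{4} = 0 — sig = ⟨2 | 0⟩
  P={2,3}:  v_{2} + v_{3} = 0 — sig = ⟨2 | 0⟩
  P={0,1}:  v_{0} + v_{1} = v_{5} — sig = ⟨2 | 1⟩
  P={0,3}:  v_{0} + v_{3} = v_{1} — sig = ⟨2 | 1⟩
  P={0,4}:  v_{0} + v_{4} = v_{2} — sig = ⟨2 | 1⟩
  P={1,2}:  v_{1} + v_{2} = v_{0} — sig = ⟨2 | 1⟩
  P={4,5}:  v_{4} + v_{5} = v_{0} — sig = ⟨2 | 1⟩
  P={2,5}:  v_{2} + v_{5} = 2·v_{0} — sig = ⟨2 | 2⟩
  P={3,5}:  v_{3} + v_{5} = 2·v_{1} — sig = ⟨2 | 2⟩

so the primitive-relation signature multiset is
{ ⟨2 | 0⟩ ×2,  ⟨2 | 1⟩ ×5,  ⟨2 | 2⟩ ×2 }
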